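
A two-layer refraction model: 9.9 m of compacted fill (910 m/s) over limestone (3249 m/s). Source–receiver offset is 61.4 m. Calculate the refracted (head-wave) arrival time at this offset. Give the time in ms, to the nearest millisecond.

40 ms

t = x/V₂ + 2h·√(V₂²−V₁²)/(V₁V₂).
√(V₂²−V₁²) = √(3249²−910²) = 3119.0 m/s; delay term = 2·9.9·3119.0/(910·3249) = 0.02089 s.
t = 61.4/3249 + 0.02089 = 0.03979 s.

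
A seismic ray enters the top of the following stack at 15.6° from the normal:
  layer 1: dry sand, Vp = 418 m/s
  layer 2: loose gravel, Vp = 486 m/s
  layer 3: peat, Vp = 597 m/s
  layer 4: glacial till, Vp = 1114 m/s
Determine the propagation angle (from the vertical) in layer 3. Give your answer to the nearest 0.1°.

22.6°

Ray parameter p = sin 15.6° / 418 = 6.4335e-04 s/m.
sin θ_3 = p·V_3 = 6.4335e-04 × 597 = 0.3841.
θ_3 = arcsin 0.3841 = 22.59°.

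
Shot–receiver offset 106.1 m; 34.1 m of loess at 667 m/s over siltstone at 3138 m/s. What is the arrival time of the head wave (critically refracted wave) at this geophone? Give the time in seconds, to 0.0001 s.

0.1337 s

θ_c = arcsin(V₁/V₂) = arcsin(667/3138) = 12.27°, cos θ_c = 0.9771.
Intercept time tᵢ = 2h cos θ_c / V₁ = 2·34.1·0.9771/667 = 0.09991 s.
t = x/V₂ + tᵢ = 106.1/3138 + 0.09991 = 0.13372 s.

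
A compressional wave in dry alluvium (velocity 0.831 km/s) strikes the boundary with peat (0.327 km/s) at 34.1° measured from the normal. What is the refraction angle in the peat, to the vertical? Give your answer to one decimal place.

Snell's law: sin θ₂ = (V₂/V₁)·sin θ₁ = (0.327/0.831)·sin 34.1° = 0.2206.
θ₂ = sin⁻¹(0.2206) = 12.75° (from vertical).

12.7°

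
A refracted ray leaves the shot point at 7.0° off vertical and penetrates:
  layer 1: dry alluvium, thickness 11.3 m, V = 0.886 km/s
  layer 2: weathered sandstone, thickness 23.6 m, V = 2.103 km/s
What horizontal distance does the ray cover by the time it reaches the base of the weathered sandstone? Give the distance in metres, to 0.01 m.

8.52 m

Apply Snell's law at each interface; in layer i the horizontal offset is hᵢ·tan θᵢ.
Layer 1: θ = 7.00°; offset = 11.3·tan 7.00° = 1.3875 m.
Layer 2: sin θ = 2.103·sin 7.0°/0.886 = 0.2893, θ = 16.81°; offset = 23.6·tan 16.81° = 7.1316 m.
Summing the layer offsets gives 8.5191 m.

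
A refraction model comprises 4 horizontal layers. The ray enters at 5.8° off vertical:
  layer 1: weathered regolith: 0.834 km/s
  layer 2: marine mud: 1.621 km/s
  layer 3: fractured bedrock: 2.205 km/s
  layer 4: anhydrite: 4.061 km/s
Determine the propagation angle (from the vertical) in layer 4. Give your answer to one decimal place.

29.5°

Snell's law across each interface conserves sin θ / V, so sin θ_4 = V_4·sin θ₁/V₁.
sin θ_4 = 4.061 × sin 5.8° / 0.834 = 0.4921.
θ_4 = 29.48° from the vertical.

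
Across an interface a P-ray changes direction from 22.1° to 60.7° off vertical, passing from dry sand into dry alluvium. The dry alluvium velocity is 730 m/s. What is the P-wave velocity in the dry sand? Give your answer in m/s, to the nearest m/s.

315 m/s

Snell's law: sin 22.1°/V₁ = sin 60.7°/V₂.
V₁ = V₂·sin 22.1°/sin 60.7° = 730 × 0.4314 = 314.93 m/s.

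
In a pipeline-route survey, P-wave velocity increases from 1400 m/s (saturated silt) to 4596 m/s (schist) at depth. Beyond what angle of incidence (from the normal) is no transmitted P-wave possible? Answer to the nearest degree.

At critical incidence the refracted ray runs along the interface (θ₂ = 90°), so sin θ_c = V₁/V₂.
θ_c = arcsin(1400/4596) = arcsin 0.3046 = 17.73°.

18°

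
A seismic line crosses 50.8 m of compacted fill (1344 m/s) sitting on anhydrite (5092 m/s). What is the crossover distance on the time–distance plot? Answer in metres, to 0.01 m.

θ_c = arcsin(1344/5092) = 15.30°, so cos θ_c = 0.9645 and tᵢ = 2h cos θ_c/V₁ = 0.0729 s.
At crossover x/V₁ = x/V₂ + tᵢ ⇒ x = tᵢ/(1/V₁ − 1/V₂) = 0.07291/(7.4405e-04 − 1.9639e-04) = 133.14 m.

133.14 m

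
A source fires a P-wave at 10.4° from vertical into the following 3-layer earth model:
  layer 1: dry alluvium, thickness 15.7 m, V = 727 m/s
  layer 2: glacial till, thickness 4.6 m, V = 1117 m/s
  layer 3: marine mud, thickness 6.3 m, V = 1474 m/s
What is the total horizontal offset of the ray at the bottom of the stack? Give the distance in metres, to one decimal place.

6.7 m

Apply Snell's law at each interface; in layer i the horizontal offset is hᵢ·tan θᵢ.
Layer 1: θ = 10.40°; offset = 15.7·tan 10.40° = 2.881 m.
Layer 2: sin θ = 1117·sin 10.4°/727 = 0.2774, θ = 16.10°; offset = 4.6·tan 16.10° = 1.328 m.
Layer 3: sin θ = 1474·sin 10.4°/727 = 0.3660, θ = 21.47°; offset = 6.3·tan 21.47° = 2.478 m.
Σ offsets = 6.687 m.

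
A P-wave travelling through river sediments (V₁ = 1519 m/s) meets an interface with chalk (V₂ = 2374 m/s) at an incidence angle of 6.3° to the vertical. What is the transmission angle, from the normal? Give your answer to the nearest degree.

10°

Snell's law: sin θ₂ = (V₂/V₁)·sin θ₁ = (2374/1519)·sin 6.3° = 0.1715.
θ₂ = sin⁻¹(0.1715) = 9.88° (from vertical).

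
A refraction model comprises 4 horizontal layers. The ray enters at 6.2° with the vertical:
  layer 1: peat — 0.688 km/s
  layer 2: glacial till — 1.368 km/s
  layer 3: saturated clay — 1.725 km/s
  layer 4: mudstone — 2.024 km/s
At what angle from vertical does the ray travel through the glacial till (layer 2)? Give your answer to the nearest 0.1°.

12.4°

Snell's law across each interface conserves sin θ / V, so sin θ_2 = V_2·sin θ₁/V₁.
sin θ_2 = 1.368 × sin 6.2° / 0.688 = 0.2147.
θ_2 = arcsin 0.2147 = 12.40°.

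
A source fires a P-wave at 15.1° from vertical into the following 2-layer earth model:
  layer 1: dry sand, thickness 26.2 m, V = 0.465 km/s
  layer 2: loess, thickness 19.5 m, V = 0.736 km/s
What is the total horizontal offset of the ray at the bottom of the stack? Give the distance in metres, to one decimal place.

15.9 m

Ray parameter p = sin 15.1° / 0.465 km/s = 5.6022e-01 s/km.
Layer 1: θ = 15.10°; offset = 26.2·tan 15.10° = 7.069 m.
Layer 2: sin θ = p·0.736 = 0.4123 → θ = 24.35°; offset = 19.5·tan 24.35° = 8.825 m.
Summing the layer offsets gives 15.895 m.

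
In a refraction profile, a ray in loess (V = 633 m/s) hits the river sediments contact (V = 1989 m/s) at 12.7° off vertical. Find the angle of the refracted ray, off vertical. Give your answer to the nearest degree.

44°

Snell's law: sin θ₂ = (V₂/V₁)·sin θ₁ = (1989/633)·sin 12.7° = 0.6908.
θ₂ = sin⁻¹(0.6908) = 43.69° (from vertical).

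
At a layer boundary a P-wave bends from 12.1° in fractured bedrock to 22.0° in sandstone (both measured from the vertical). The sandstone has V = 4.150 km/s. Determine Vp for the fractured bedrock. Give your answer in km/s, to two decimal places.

2.32 km/s

sin 12.1° = 0.2096; sin 22.0° = 0.3746.
V₁ = V₂·(sin θ₁/sin θ₂) = 4.150·(0.2096/0.3746) = 2.32 km/s.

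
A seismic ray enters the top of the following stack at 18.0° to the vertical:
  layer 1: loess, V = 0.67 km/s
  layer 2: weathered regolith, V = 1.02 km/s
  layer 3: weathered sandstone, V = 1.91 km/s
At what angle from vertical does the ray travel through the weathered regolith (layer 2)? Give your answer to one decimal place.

28.1°

Ray parameter p = sin 18.0° / 0.67 = 4.6122e-01 s/km.
sin θ_2 = p·V_2 = 4.6122e-01 × 1.02 = 0.4704.
θ_2 = 28.06° from the vertical.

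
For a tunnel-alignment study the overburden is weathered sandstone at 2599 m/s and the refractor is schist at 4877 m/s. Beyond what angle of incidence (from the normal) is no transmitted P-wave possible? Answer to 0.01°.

At critical incidence the refracted ray runs along the interface (θ₂ = 90°), so sin θ_c = V₁/V₂.
θ_c = arcsin(2599/4877) = arcsin 0.5329 = 32.20°.

32.20°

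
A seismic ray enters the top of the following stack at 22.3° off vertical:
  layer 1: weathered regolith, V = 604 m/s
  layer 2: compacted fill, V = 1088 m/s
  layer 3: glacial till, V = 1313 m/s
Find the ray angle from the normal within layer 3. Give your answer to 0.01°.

Ray parameter p = sin 22.3° / 604 = 6.2824e-04 s/m.
sin θ_3 = p·V_3 = 6.2824e-04 × 1313 = 0.8249.
θ_3 = 55.58° from the vertical.

55.58°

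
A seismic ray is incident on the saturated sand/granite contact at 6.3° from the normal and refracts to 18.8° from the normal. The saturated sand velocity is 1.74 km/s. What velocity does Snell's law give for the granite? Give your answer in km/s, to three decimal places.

5.110 km/s

Snell's law: sin 6.3°/V₁ = sin 18.8°/V₂.
V₂ = V₁·sin 18.8°/sin 6.3° = 1.74 × 2.9368 = 5.110 km/s.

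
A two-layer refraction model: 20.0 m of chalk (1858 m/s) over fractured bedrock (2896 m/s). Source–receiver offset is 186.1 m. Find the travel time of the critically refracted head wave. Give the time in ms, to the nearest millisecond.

81 ms

θ_c = arcsin(V₁/V₂) = arcsin(1858/2896) = 39.91°, cos θ_c = 0.7671.
Intercept time tᵢ = 2h cos θ_c / V₁ = 2·20.0·0.7671/1858 = 0.01651 s.
t = x/V₂ + tᵢ = 186.1/2896 + 0.01651 = 0.08077 s.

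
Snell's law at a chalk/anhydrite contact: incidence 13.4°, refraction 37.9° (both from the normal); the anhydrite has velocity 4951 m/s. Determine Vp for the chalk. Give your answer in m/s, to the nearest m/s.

sin 13.4° = 0.2317; sin 37.9° = 0.6143.
V₁ = V₂·(sin θ₁/sin θ₂) = 4951·(0.2317/0.6143) = 1867.84 m/s.

1868 m/s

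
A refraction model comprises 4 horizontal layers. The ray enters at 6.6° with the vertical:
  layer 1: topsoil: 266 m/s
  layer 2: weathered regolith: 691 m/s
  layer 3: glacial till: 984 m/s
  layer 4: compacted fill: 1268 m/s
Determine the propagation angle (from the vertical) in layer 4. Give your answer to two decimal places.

Ray parameter p = sin 6.6° / 266 = 4.3209e-04 s/m.
sin θ_4 = p·V_4 = 4.3209e-04 × 1268 = 0.5479.
θ_4 = arcsin 0.5479 = 33.22°.

33.22°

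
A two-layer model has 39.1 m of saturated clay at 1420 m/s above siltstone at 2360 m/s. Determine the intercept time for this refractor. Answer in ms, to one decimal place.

44.0 ms

θ_c = arcsin(V₁/V₂) = arcsin(1420/2360) = 36.99°; cos θ_c = 0.7987.
tᵢ = 2h·cos θ_c / V₁ = 2·39.1·0.7987 / 1420 = 0.04399 s.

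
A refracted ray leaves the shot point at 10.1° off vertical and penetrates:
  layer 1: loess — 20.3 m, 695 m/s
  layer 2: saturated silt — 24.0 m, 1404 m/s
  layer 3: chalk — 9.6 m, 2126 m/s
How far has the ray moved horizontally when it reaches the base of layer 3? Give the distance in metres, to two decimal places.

p = sin θ₁/V₁ = sin 10.1°/695 = 2.5233e-04 s/m is conserved through the stack.
Layer 1: θ = 10.10°; offset = 20.3·tan 10.10° = 3.6160 m.
Layer 2: sin θ = p·1404 = 0.3543 → θ = 20.75°; offset = 24.0·tan 20.75° = 9.0921 m.
Layer 3: sin θ = p·2126 = 0.5364 → θ = 32.44°; offset = 9.6·tan 32.44° = 6.1022 m.
Σ offsets = 18.8103 m.

18.81 m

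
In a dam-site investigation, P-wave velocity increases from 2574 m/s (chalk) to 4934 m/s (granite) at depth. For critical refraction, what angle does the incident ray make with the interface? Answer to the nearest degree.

59°

At critical incidence the refracted ray runs along the interface (θ₂ = 90°), so sin θ_c = V₁/V₂.
θ_c = arcsin(2574/4934) = arcsin 0.5217 = 31.45°.
Measured from the interface: 90° − 31.45° = 58.55°.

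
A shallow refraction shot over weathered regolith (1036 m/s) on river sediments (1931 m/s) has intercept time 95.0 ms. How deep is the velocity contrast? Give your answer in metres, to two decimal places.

58.31 m

h = tᵢ·V₁·V₂ / (2·√(V₂²−V₁²)).
√(V₂²−V₁²) = √(1931² − 1036²) = 1629.6 m/s.
h = 0.095 s × 1036 × 1931 / (2 × 1629.6) = 58.31 m.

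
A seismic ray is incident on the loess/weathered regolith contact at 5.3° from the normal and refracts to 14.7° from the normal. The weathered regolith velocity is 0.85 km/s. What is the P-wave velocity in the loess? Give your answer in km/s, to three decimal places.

sin 5.3° = 0.0924; sin 14.7° = 0.2538.
V₁ = V₂·(sin θ₁/sin θ₂) = 0.85·(0.0924/0.2538) = 0.309 km/s.

0.309 km/s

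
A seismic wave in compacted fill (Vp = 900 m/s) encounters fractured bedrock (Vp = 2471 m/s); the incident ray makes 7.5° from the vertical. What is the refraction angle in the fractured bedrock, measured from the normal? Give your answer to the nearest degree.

Snell's law: sin θ₂ = (V₂/V₁)·sin θ₁ = (2471/900)·sin 7.5° = 0.3584.
θ₂ = arcsin 0.3584 = 21.00° from the normal.

21°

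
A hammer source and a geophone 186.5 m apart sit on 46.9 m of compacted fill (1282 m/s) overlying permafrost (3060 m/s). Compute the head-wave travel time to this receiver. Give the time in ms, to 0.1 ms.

t = x/V₂ + 2h·√(V₂²−V₁²)/(V₁V₂).
√(V₂²−V₁²) = √(3060²−1282²) = 2778.5 m/s; delay term = 2·46.9·2778.5/(1282·3060) = 0.06644 s.
t = 186.5/3060 + 0.06644 = 0.12738 s.

127.4 ms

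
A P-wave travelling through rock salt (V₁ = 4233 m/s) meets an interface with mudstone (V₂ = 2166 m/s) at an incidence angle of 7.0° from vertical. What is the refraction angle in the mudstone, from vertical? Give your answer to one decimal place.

sin θ₁/V₁ = sin θ₂/V₂ ⇒ sin θ₂ = 2166·sin 7.0°/4233 = 2166·0.1219/4233 = 0.0624.
θ₂ = sin⁻¹(0.0624) = 3.58° (from vertical).

3.6°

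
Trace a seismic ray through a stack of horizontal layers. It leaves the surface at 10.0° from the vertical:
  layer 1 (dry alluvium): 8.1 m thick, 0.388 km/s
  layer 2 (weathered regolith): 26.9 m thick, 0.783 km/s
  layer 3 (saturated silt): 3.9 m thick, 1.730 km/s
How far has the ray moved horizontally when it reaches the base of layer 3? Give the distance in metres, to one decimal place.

Apply Snell's law at each interface; in layer i the horizontal offset is hᵢ·tan θᵢ.
Layer 1: θ = 10.00°; offset = 8.1·tan 10.00° = 1.428 m.
Layer 2: sin θ = 0.783·sin 10.0°/0.388 = 0.3504, θ = 20.51°; offset = 26.9·tan 20.51° = 10.065 m.
Layer 3: sin θ = 1.730·sin 10.0°/0.388 = 0.7743, θ = 50.74°; offset = 3.9·tan 50.74° = 4.771 m.
Σ offsets = 16.264 m.

16.3 m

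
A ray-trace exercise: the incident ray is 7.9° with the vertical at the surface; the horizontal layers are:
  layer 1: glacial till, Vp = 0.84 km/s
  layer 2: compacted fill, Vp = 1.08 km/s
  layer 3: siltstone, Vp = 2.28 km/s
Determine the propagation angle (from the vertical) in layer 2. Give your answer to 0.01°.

Ray parameter p = sin 7.9° / 0.84 = 1.6362e-01 s/km.
sin θ_2 = p·V_2 = 1.6362e-01 × 1.08 = 0.1767.
θ_2 = 10.18° from the vertical.

10.18°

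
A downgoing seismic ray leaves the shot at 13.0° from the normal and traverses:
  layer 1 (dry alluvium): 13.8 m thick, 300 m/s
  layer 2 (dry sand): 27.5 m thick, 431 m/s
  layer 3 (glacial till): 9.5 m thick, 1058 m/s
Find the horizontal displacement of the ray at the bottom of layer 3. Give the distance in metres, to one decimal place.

Ray parameter p = sin 13.0° / 300 m/s = 7.4984e-04 s/m.
Layer 1: θ = 13.00°; offset = 13.8·tan 13.00° = 3.186 m.
Layer 2: sin θ = p·431 = 0.3232 → θ = 18.86°; offset = 27.5·tan 18.86° = 9.391 m.
Layer 3: sin θ = p·1058 = 0.7933 → θ = 52.50°; offset = 9.5·tan 52.50° = 12.380 m.
Total horizontal offset = 24.957 m.

25.0 m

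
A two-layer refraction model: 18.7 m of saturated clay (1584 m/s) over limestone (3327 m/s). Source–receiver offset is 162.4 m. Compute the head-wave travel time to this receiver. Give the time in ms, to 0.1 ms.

69.6 ms

θ_c = arcsin(V₁/V₂) = arcsin(1584/3327) = 28.43°, cos θ_c = 0.8794.
Intercept time tᵢ = 2h cos θ_c / V₁ = 2·18.7·0.8794/1584 = 0.02076 s.
t = x/V₂ + tᵢ = 162.4/3327 + 0.02076 = 0.06958 s.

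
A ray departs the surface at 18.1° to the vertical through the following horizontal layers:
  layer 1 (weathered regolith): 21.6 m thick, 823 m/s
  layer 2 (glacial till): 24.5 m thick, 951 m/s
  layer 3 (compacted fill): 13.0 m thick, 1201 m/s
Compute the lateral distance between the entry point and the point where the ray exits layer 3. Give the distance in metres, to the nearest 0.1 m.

23.1 m

p = sin θ₁/V₁ = sin 18.1°/823 = 3.7749e-04 s/m is conserved through the stack.
Layer 1: θ = 18.10°; offset = 21.6·tan 18.10° = 7.060 m.
Layer 2: sin θ = p·951 = 0.3590 → θ = 21.04°; offset = 24.5·tan 21.04° = 9.424 m.
Layer 3: sin θ = p·1201 = 0.4534 → θ = 26.96°; offset = 13.0·tan 26.96° = 6.612 m.
Summing the layer offsets gives 23.096 m.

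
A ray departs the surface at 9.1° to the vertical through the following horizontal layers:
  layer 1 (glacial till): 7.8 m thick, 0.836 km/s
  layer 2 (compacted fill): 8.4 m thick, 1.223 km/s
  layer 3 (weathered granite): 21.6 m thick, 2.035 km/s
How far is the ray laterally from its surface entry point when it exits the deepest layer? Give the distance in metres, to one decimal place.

Ray parameter p = sin 9.1° / 0.836 km/s = 1.8918e-01 s/km.
Layer 1: θ = 9.10°; offset = 7.8·tan 9.10° = 1.249 m.
Layer 2: sin θ = p·1.223 = 0.2314 → θ = 13.38°; offset = 8.4·tan 13.38° = 1.998 m.
Layer 3: sin θ = p·2.035 = 0.3850 → θ = 22.64°; offset = 21.6·tan 22.64° = 9.010 m.
Σ offsets = 12.257 m.

12.3 m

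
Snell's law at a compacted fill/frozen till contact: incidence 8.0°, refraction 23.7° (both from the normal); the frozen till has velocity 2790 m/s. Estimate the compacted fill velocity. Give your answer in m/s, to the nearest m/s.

966 m/s

sin 8.0° = 0.1392; sin 23.7° = 0.4019.
V₁ = V₂·(sin θ₁/sin θ₂) = 2790·(0.1392/0.4019) = 966.03 m/s.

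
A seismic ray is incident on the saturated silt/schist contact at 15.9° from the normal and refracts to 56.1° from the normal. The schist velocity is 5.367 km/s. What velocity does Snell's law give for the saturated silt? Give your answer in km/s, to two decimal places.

1.77 km/s

Snell's law: sin 15.9°/V₁ = sin 56.1°/V₂.
V₁ = V₂·sin 15.9°/sin 56.1° = 5.367 × 0.3301 = 1.77 km/s.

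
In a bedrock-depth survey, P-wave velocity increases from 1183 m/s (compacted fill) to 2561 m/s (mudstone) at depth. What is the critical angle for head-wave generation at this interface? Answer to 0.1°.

At critical incidence the refracted ray runs along the interface (θ₂ = 90°), so sin θ_c = V₁/V₂.
θ_c = arcsin(1183/2561) = arcsin 0.4619 = 27.51°.

27.5°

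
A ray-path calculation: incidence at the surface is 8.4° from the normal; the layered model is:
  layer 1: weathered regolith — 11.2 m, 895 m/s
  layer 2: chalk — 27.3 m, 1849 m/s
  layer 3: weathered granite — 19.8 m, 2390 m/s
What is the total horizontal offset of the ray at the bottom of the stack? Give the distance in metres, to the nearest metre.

Ray parameter p = sin 8.4° / 895 m/s = 1.6322e-04 s/m.
Layer 1: θ = 8.40°; offset = 11.2·tan 8.40° = 1.654 m.
Layer 2: sin θ = p·1849 = 0.3018 → θ = 17.57°; offset = 27.3·tan 17.57° = 8.642 m.
Layer 3: sin θ = p·2390 = 0.3901 → θ = 22.96°; offset = 19.8·tan 22.96° = 8.389 m.
Total horizontal offset = 18.684 m.

19 m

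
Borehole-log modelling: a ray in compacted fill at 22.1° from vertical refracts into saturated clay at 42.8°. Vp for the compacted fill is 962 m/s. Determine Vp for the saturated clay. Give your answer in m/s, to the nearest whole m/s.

1737 m/s

sin 22.1° = 0.3762; sin 42.8° = 0.6794.
V₂ = V₁·(sin θ₂/sin θ₁) = 962·(0.6794/0.3762) = 1737.32 m/s.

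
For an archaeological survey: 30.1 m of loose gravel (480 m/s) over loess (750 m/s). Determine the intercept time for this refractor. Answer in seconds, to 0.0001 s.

tᵢ = 2h·√(V₂²−V₁²)/(V₁V₂).
√(V₂²−V₁²) = √(750²−480²) = 576.3 m/s.
tᵢ = 2·30.1·576.3/(480·750) = 0.09637 s.

0.0964 s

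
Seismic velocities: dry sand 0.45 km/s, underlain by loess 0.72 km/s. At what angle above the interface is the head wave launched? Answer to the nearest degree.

Critical incidence: sin θ_c = V₁/V₂ = 0.45/0.72 = 0.6250.
θ_c = arcsin 0.6250 = 38.68°.
Measured from the interface: 90° − 38.68° = 51.32°.

51°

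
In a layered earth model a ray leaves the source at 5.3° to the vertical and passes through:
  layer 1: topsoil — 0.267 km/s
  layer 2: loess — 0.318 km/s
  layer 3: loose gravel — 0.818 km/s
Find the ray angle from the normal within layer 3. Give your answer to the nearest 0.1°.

Ray parameter p = sin 5.3° / 0.267 = 3.4596e-01 s/km.
sin θ_3 = p·V_3 = 3.4596e-01 × 0.818 = 0.2830.
θ_3 = arcsin 0.2830 = 16.44°.

16.4°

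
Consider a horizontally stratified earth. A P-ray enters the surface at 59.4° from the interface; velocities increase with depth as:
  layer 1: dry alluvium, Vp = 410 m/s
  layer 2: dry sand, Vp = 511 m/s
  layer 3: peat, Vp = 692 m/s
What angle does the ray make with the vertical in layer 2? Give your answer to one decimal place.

From the normal: θ₁ = 90° − 59.4° = 30.6°.
Snell's law across each interface conserves sin θ / V, so sin θ_2 = V_2·sin θ₁/V₁.
sin θ_2 = 511 × sin 30.6° / 410 = 0.6344.
θ_2 = arcsin 0.6344 = 39.38°.

39.4°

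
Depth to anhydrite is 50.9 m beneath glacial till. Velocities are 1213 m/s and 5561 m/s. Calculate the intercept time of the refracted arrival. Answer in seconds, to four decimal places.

0.0819 s

tᵢ = 2h·√(V₂²−V₁²)/(V₁V₂).
√(V₂²−V₁²) = √(5561²−1213²) = 5427.1 m/s.
tᵢ = 2·50.9·5427.1/(1213·5561) = 0.08190 s.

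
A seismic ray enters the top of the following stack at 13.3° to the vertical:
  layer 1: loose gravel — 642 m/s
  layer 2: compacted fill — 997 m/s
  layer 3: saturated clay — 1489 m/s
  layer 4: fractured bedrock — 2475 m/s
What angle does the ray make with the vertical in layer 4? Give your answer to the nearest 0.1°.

Snell's law across each interface conserves sin θ / V, so sin θ_4 = V_4·sin θ₁/V₁.
sin θ_4 = 2475 × sin 13.3° / 642 = 0.8869.
θ_4 = arcsin 0.8869 = 62.48°.

62.5°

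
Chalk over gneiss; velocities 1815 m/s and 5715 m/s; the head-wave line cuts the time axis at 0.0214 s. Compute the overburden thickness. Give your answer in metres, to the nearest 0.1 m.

20.5 m

θ_c = arcsin(1815/5715) = 18.52°; cos θ_c = 0.9482.
tᵢ = 2h cos θ_c/V₁ ⇒ h = tᵢ·V₁/(2 cos θ_c) = 0.0214·1815/(2·0.9482) = 20.48 m.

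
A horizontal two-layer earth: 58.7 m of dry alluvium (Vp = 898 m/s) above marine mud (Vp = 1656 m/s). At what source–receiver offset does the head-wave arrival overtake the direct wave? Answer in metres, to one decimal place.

215.5 m

θ_c = arcsin(898/1656) = 32.84°, so cos θ_c = 0.8402 and tᵢ = 2h cos θ_c/V₁ = 0.1098 s.
At crossover x/V₁ = x/V₂ + tᵢ ⇒ x = tᵢ/(1/V₁ − 1/V₂) = 0.10984/(1.1136e-03 − 6.0386e-04) = 215.50 m.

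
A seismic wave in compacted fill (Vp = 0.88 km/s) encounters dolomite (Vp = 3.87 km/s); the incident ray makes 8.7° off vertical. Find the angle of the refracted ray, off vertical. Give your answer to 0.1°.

41.7°

Snell's law: sin θ₂ = (V₂/V₁)·sin θ₁ = (3.87/0.88)·sin 8.7° = 0.6652.
θ₂ = sin⁻¹(0.6652) = 41.70° (from vertical).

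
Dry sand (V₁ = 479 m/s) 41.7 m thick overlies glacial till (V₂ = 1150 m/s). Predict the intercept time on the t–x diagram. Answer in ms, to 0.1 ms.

158.3 ms

θ_c = arcsin(V₁/V₂) = arcsin(479/1150) = 24.62°; cos θ_c = 0.9091.
tᵢ = 2h·cos θ_c / V₁ = 2·41.7·0.9091 / 479 = 0.15829 s.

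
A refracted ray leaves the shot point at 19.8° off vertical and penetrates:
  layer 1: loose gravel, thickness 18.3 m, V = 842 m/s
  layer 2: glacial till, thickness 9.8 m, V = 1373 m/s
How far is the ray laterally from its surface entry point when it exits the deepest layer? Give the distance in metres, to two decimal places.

Apply Snell's law at each interface; in layer i the horizontal offset is hᵢ·tan θᵢ.
Layer 1: θ = 19.80°; offset = 18.3·tan 19.80° = 6.5884 m.
Layer 2: sin θ = 1373·sin 19.8°/842 = 0.5524, θ = 33.53°; offset = 9.8·tan 33.53° = 6.4936 m.
Summing the layer offsets gives 13.0820 m.

13.08 m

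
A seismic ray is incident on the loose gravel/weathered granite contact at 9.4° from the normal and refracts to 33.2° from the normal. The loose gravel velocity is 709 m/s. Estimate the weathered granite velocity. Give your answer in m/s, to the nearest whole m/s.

Snell's law: sin 9.4°/V₁ = sin 33.2°/V₂.
V₂ = V₁·sin 33.2°/sin 9.4° = 709 × 3.3526 = 2376.98 m/s.

2377 m/s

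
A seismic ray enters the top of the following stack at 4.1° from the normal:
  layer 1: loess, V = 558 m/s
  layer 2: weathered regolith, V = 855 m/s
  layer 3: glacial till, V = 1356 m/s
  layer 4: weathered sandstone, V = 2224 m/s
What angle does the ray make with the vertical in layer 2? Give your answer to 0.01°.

Ray parameter p = sin 4.1° / 558 = 1.2813e-04 s/m.
sin θ_2 = p·V_2 = 1.2813e-04 × 855 = 0.1096.
θ_2 = arcsin 0.1096 = 6.29°.

6.29°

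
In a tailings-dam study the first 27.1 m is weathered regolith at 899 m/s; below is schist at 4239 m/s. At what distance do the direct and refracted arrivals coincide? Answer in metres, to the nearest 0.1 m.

67.2 m

x_cross = 2h·√((V₂+V₁)/(V₂−V₁)).
(V₂+V₁)/(V₂−V₁) = (4239+899)/(4239−899) = 1.5383; √ = 1.2403.
x_cross = 2·27.1·1.2403 = 67.22 m.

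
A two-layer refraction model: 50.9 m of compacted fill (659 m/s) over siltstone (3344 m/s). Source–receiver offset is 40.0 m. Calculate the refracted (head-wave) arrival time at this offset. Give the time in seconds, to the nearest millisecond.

0.163 s

θ_c = arcsin(V₁/V₂) = arcsin(659/3344) = 11.37°, cos θ_c = 0.9804.
Intercept time tᵢ = 2h cos θ_c / V₁ = 2·50.9·0.9804/659 = 0.15145 s.
t = x/V₂ + tᵢ = 40.0/3344 + 0.15145 = 0.16341 s.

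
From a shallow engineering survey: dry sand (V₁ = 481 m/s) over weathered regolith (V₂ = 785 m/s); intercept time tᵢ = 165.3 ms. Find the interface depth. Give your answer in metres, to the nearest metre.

50 m

θ_c = arcsin(481/785) = 37.79°; cos θ_c = 0.7903.
tᵢ = 2h cos θ_c/V₁ ⇒ h = tᵢ·V₁/(2 cos θ_c) = 0.1653·481/(2·0.7903) = 50.30 m.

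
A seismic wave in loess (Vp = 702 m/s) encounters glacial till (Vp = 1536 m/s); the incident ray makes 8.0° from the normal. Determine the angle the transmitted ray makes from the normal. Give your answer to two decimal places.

17.73°

sin θ₁/V₁ = sin θ₂/V₂ ⇒ sin θ₂ = 1536·sin 8.0°/702 = 1536·0.1392/702 = 0.3045.
θ₂ = arcsin 0.3045 = 17.73° from the normal.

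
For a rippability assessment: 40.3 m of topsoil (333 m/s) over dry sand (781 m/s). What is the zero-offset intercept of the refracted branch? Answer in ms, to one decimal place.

θ_c = arcsin(V₁/V₂) = arcsin(333/781) = 25.24°; cos θ_c = 0.9045.
tᵢ = 2h·cos θ_c / V₁ = 2·40.3·0.9045 / 333 = 0.21894 s.

218.9 ms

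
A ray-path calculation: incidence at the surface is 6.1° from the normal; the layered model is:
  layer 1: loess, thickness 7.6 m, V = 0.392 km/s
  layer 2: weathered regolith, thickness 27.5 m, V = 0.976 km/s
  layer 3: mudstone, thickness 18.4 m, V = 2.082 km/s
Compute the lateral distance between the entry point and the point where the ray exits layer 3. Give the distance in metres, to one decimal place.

p = sin θ₁/V₁ = sin 6.1°/0.392 = 2.7108e-01 s/km is conserved through the stack.
Layer 1: θ = 6.10°; offset = 7.6·tan 6.10° = 0.812 m.
Layer 2: sin θ = p·0.976 = 0.2646 → θ = 15.34°; offset = 27.5·tan 15.34° = 7.545 m.
Layer 3: sin θ = p·2.082 = 0.5644 → θ = 34.36°; offset = 18.4·tan 34.36° = 12.580 m.
Σ offsets = 20.937 m.

20.9 m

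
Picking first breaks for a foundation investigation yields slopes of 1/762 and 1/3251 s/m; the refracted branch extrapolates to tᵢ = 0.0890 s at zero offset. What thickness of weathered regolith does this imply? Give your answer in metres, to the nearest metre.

θ_c = arcsin(762/3251) = 13.56°; cos θ_c = 0.9721.
tᵢ = 2h cos θ_c/V₁ ⇒ h = tᵢ·V₁/(2 cos θ_c) = 0.089·762/(2·0.9721) = 34.88 m.

35 m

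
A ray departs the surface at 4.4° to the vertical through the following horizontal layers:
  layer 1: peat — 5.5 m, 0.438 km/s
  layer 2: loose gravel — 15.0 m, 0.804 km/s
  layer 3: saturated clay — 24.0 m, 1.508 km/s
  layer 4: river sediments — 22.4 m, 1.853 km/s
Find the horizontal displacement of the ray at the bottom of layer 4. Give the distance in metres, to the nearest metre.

Apply Snell's law at each interface; in layer i the horizontal offset is hᵢ·tan θᵢ.
Layer 1: θ = 4.40°; offset = 5.5·tan 4.40° = 0.423 m.
Layer 2: sin θ = 0.804·sin 4.4°/0.438 = 0.1408, θ = 8.10°; offset = 15.0·tan 8.10° = 2.134 m.
Layer 3: sin θ = 1.508·sin 4.4°/0.438 = 0.2641, θ = 15.32°; offset = 24.0·tan 15.32° = 6.573 m.
Layer 4: sin θ = 1.853·sin 4.4°/0.438 = 0.3246, θ = 18.94°; offset = 22.4·tan 18.94° = 7.686 m.
Σ offsets = 16.816 m.

17 m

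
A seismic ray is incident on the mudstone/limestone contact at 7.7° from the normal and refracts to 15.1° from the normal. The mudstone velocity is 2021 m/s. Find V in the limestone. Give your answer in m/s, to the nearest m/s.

Snell's law: sin 7.7°/V₁ = sin 15.1°/V₂.
V₂ = V₁·sin 15.1°/sin 7.7° = 2021 × 1.9443 = 3929.36 m/s.

3929 m/s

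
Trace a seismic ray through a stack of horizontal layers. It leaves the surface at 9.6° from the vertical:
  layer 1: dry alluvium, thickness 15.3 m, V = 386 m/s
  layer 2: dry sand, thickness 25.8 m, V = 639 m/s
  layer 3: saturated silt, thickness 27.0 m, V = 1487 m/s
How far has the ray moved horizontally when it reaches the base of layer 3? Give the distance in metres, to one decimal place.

Ray parameter p = sin 9.6° / 386 m/s = 4.3204e-04 s/m.
Layer 1: θ = 9.60°; offset = 15.3·tan 9.60° = 2.588 m.
Layer 2: sin θ = p·639 = 0.2761 → θ = 16.03°; offset = 25.8·tan 16.03° = 7.411 m.
Layer 3: sin θ = p·1487 = 0.6424 → θ = 39.97°; offset = 27.0·tan 39.97° = 22.635 m.
Σ offsets = 32.634 m.

32.6 m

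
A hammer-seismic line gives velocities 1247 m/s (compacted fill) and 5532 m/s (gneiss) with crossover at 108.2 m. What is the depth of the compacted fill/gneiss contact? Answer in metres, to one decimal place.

h = (x_cross/2)·√((V₂−V₁)/(V₂+V₁)).
(V₂−V₁)/(V₂+V₁) = (5532−1247)/(5532+1247) = 0.6321; √ = 0.7950.
h = (108.2/2)·0.7950 = 43.01 m.

43.0 m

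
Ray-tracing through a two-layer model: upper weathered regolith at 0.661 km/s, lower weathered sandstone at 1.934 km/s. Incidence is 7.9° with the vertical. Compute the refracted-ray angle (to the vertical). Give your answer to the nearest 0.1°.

23.7°

Snell's law: sin θ₂ = (V₂/V₁)·sin θ₁ = (1.934/0.661)·sin 7.9° = 0.4021.
θ₂ = sin⁻¹(0.4021) = 23.71° (from vertical).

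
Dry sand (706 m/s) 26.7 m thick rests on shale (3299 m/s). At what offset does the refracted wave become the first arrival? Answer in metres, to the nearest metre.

x_cross = 2h·√((V₂+V₁)/(V₂−V₁)).
(V₂+V₁)/(V₂−V₁) = (3299+706)/(3299−706) = 1.5445; √ = 1.2428.
x_cross = 2·26.7·1.2428 = 66.37 m.

66 m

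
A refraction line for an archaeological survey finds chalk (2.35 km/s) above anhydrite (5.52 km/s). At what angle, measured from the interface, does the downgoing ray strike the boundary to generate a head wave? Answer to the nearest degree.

65°

At critical incidence the refracted ray runs along the interface (θ₂ = 90°), so sin θ_c = V₁/V₂.
θ_c = arcsin(2.35/5.52) = arcsin 0.4257 = 25.20°.
Measured from the interface: 90° − 25.20° = 64.80°.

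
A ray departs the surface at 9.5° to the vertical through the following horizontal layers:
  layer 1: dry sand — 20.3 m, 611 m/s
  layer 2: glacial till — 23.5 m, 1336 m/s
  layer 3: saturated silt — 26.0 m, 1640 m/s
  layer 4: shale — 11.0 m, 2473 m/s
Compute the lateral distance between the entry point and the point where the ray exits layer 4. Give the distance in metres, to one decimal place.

35.2 m

p = sin θ₁/V₁ = sin 9.5°/611 = 2.7013e-04 s/m is conserved through the stack.
Layer 1: θ = 9.50°; offset = 20.3·tan 9.50° = 3.397 m.
Layer 2: sin θ = p·1336 = 0.3609 → θ = 21.15°; offset = 23.5·tan 21.15° = 9.094 m.
Layer 3: sin θ = p·1640 = 0.4430 → θ = 26.30°; offset = 26.0·tan 26.30° = 12.848 m.
Layer 4: sin θ = p·2473 = 0.6680 → θ = 41.91°; offset = 11.0·tan 41.91° = 9.875 m.
Total horizontal offset = 35.213 m.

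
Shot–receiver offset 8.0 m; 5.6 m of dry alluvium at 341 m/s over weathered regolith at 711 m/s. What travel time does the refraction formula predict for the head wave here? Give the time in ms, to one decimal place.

θ_c = arcsin(V₁/V₂) = arcsin(341/711) = 28.66°, cos θ_c = 0.8775.
Intercept time tᵢ = 2h cos θ_c / V₁ = 2·5.6·0.8775/341 = 0.02882 s.
t = x/V₂ + tᵢ = 8.0/711 + 0.02882 = 0.04007 s.

40.1 ms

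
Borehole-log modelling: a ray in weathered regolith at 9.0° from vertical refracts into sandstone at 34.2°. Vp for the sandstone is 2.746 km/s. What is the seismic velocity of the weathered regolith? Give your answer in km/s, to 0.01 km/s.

sin 9.0° = 0.1564; sin 34.2° = 0.5621.
V₁ = V₂·(sin θ₁/sin θ₂) = 2.746·(0.1564/0.5621) = 0.76 km/s.

0.76 km/s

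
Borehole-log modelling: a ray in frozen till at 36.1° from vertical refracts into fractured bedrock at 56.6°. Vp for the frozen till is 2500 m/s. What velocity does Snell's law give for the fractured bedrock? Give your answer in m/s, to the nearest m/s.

3542 m/s

sin 36.1° = 0.5892; sin 56.6° = 0.8348.
V₂ = V₁·(sin θ₂/sin θ₁) = 2500·(0.8348/0.5892) = 3542.32 m/s.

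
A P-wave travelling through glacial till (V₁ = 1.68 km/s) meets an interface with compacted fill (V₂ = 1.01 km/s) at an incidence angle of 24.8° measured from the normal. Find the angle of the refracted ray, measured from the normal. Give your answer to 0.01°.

sin θ₁/V₁ = sin θ₂/V₂ ⇒ sin θ₂ = 1.01·sin 24.8°/1.68 = 1.01·0.4195/1.68 = 0.2522.
θ₂ = arcsin 0.2522 = 14.61° from the normal.

14.61°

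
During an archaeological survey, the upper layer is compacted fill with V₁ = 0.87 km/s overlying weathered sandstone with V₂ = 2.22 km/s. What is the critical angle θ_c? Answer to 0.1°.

23.1°

At critical incidence the refracted ray runs along the interface (θ₂ = 90°), so sin θ_c = V₁/V₂.
θ_c = arcsin(0.87/2.22) = arcsin 0.3919 = 23.07°.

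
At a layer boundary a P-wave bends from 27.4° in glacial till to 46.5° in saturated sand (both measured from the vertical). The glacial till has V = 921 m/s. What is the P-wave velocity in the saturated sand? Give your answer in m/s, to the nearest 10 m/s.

1450 m/s

Snell's law: sin 27.4°/V₁ = sin 46.5°/V₂.
V₂ = V₁·sin 46.5°/sin 27.4° = 921 × 1.5762 = 1451.70 m/s.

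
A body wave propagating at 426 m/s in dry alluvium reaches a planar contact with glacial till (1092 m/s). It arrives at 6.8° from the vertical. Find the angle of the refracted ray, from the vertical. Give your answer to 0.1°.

17.7°

Snell's law: sin θ₂ = (V₂/V₁)·sin θ₁ = (1092/426)·sin 6.8° = 0.3035.
θ₂ = sin⁻¹(0.3035) = 17.67° (from vertical).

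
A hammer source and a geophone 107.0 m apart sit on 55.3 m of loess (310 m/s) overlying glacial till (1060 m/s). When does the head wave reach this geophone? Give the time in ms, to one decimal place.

442.1 ms

t = x/V₂ + 2h·√(V₂²−V₁²)/(V₁V₂).
√(V₂²−V₁²) = √(1060²−310²) = 1013.7 m/s; delay term = 2·55.3·1013.7/(310·1060) = 0.34118 s.
t = 107.0/1060 + 0.34118 = 0.44212 s.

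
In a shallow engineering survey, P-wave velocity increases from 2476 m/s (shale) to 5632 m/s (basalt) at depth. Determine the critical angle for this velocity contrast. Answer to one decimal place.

At critical incidence the refracted ray runs along the interface (θ₂ = 90°), so sin θ_c = V₁/V₂.
θ_c = arcsin(2476/5632) = arcsin 0.4396 = 26.08°.

26.1°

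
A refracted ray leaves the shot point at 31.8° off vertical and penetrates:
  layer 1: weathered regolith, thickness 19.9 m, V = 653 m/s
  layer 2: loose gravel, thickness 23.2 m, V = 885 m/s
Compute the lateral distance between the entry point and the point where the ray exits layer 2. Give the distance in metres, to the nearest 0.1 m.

36.0 m

Ray parameter p = sin 31.8° / 653 m/s = 8.0698e-04 s/m.
Layer 1: θ = 31.80°; offset = 19.9·tan 31.80° = 12.339 m.
Layer 2: sin θ = p·885 = 0.7142 → θ = 45.58°; offset = 23.2·tan 45.58° = 23.671 m.
Σ offsets = 36.009 m.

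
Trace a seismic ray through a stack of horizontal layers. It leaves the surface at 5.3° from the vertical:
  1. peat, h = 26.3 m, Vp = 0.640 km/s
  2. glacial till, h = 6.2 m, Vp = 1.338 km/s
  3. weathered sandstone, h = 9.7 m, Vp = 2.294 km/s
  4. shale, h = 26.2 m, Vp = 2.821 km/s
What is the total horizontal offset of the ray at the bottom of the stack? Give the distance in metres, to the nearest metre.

Ray parameter p = sin 5.3° / 0.640 km/s = 1.4433e-01 s/km.
Layer 1: θ = 5.30°; offset = 26.3·tan 5.30° = 2.440 m.
Layer 2: sin θ = p·1.338 = 0.1931 → θ = 11.13°; offset = 6.2·tan 11.13° = 1.220 m.
Layer 3: sin θ = p·2.294 = 0.3311 → θ = 19.33°; offset = 9.7·tan 19.33° = 3.404 m.
Layer 4: sin θ = p·2.821 = 0.4072 → θ = 24.03°; offset = 26.2·tan 24.03° = 11.679 m.
Summing the layer offsets gives 18.743 m.

19 m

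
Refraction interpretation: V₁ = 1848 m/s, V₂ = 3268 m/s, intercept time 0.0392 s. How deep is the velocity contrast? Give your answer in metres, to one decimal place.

h = tᵢ·V₁·V₂ / (2·√(V₂²−V₁²)).
√(V₂²−V₁²) = √(3268² − 1848²) = 2695.3 m/s.
h = 0.0392 s × 1848 × 3268 / (2 × 2695.3) = 43.92 m.

43.9 m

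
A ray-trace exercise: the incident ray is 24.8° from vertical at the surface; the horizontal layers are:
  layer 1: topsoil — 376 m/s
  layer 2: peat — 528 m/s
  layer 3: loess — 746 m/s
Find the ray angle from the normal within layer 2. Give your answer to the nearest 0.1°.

36.1°

Ray parameter p = sin 24.8° / 376 = 1.1156e-03 s/m.
sin θ_2 = p·V_2 = 1.1156e-03 × 528 = 0.5890.
θ_2 = arcsin 0.5890 = 36.09°.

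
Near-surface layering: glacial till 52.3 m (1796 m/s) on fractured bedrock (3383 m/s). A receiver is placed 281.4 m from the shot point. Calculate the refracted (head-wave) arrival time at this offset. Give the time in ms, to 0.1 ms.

132.5 ms

t = x/V₂ + 2h·√(V₂²−V₁²)/(V₁V₂).
√(V₂²−V₁²) = √(3383²−1796²) = 2866.9 m/s; delay term = 2·52.3·2866.9/(1796·3383) = 0.04936 s.
t = 281.4/3383 + 0.04936 = 0.13254 s.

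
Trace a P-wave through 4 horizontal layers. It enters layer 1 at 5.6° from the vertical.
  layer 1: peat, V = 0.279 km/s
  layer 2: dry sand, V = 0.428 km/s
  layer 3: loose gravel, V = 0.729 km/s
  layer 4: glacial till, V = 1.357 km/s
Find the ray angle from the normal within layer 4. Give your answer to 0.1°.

28.3°

Ray parameter p = sin 5.6° / 0.279 = 3.4976e-01 s/km.
sin θ_4 = p·V_4 = 3.4976e-01 × 1.357 = 0.4746.
θ_4 = arcsin 0.4746 = 28.33°.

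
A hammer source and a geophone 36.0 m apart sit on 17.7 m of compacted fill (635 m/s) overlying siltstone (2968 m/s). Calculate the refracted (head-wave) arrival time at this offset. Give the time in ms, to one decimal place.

66.6 ms

t = x/V₂ + 2h·√(V₂²−V₁²)/(V₁V₂).
√(V₂²−V₁²) = √(2968²−635²) = 2899.3 m/s; delay term = 2·17.7·2899.3/(635·2968) = 0.05446 s.
t = 36.0/2968 + 0.05446 = 0.06659 s.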